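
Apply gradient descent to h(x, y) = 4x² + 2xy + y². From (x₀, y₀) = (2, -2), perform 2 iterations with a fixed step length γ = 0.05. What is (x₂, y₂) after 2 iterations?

(1.04, -1.94)

∇h = (8x + 2y, 2x + 2y)
Step 1: at (2, -2), ∇h = (12, 0) → (2, -2) − 0.05·(12, 0) = (1.4, -2)
Step 2: at (1.4, -2), ∇h = (7.2, -1.2) → (1.4, -2) − 0.05·(7.2, -1.2) = (1.04, -1.94)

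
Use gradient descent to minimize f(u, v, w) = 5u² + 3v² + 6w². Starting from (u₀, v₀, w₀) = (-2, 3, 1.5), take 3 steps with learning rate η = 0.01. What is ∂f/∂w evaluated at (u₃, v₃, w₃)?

∇f = (10u, 6v, 12w)
Step 1: at (-2, 3, 1.5), ∇f = (-20, 18, 18) → (-2, 3, 1.5) − 0.01·(-20, 18, 18) = (-1.8, 2.82, 1.32)
Step 2: at (-1.8, 2.82, 1.32), ∇f = (-18, 16.92, 15.84) → (-1.8, 2.82, 1.32) − 0.01·(-18, 16.92, 15.84) = (-1.62, 2.6508, 1.1616)
Step 3: at (-1.62, 2.6508, 1.1616), ∇f = (-16.2, 15.9048, 13.9392) → (-1.62, 2.6508, 1.1616) − 0.01·(-16.2, 15.9048, 13.9392) = (-1.458, 2.491752, 1.022208)
∂f/∂w at (-1.458, 2.491752, 1.022208) = 12.266496

12.266496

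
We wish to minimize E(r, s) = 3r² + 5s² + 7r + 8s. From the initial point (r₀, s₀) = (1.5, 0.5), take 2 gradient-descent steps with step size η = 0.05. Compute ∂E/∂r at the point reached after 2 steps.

7.84

∇E = (6r + 7, 10s + 8)
Step 1: at (1.5, 0.5), ∇E = (16, 13) → (1.5, 0.5) − 0.05·(16, 13) = (0.7, -0.15)
Step 2: at (0.7, -0.15), ∇E = (11.2, 6.5) → (0.7, -0.15) − 0.05·(11.2, 6.5) = (0.14, -0.475)
∂E/∂r at (0.14, -0.475) = 7.84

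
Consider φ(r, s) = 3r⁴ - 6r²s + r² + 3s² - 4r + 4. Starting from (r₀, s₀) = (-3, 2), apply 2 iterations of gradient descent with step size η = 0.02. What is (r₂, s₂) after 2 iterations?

(1.05972224, 3.101312)

∇φ = (12r³ - 12rs + 2r - 4, -6r² + 6s)
(r₁, s₁) = (-3, 2) − 0.02·(-262, -42) = (2.24, 2.84)
(r₂, s₂) = (2.24, 2.84) − 0.02·(59.013888, -13.0656) = (1.05972224, 3.101312)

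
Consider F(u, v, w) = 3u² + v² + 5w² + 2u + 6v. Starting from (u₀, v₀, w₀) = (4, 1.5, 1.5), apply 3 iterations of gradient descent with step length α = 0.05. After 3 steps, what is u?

∇F = (6u + 2, 2v + 6, 10w)
(u₁, v₁, w₁) = (4, 1.5, 1.5) − 0.05·(26, 9, 15) = (2.7, 1.05, 0.75)
(u₂, v₂, w₂) = (2.7, 1.05, 0.75) − 0.05·(18.2, 8.1, 7.5) = (1.79, 0.645, 0.375)
(u₃, v₃, w₃) = (1.79, 0.645, 0.375) − 0.05·(12.74, 7.29, 3.75) = (1.153, 0.2805, 0.1875)
u = 1.153

1.153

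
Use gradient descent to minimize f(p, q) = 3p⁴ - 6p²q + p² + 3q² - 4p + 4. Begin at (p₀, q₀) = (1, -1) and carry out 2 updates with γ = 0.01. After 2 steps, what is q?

-0.790696

∇f = (12p³ - 12pq + 2p - 4, -6p² + 6q)
(p₁, q₁) = (1, -1) − 0.01·(22, -12) = (0.78, -0.88)
(p₂, q₂) = (0.78, -0.88) − 0.01·(11.491424, -8.9304) = (0.66508576, -0.790696)
q = -0.790696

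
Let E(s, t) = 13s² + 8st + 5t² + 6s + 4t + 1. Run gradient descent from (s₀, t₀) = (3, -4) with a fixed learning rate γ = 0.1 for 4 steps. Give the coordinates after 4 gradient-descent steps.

(18.9328, 7.5552)

∇E = (26s + 8t + 6, 8s + 10t + 4)
(s₁, t₁) = (3, -4) − 0.1·(52, -12) = (-2.2, -2.8)
(s₂, t₂) = (-2.2, -2.8) − 0.1·(-73.6, -41.6) = (5.16, 1.36)
(s₃, t₃) = (5.16, 1.36) − 0.1·(151.04, 58.88) = (-9.944, -4.528)
(s₄, t₄) = (-9.944, -4.528) − 0.1·(-288.768, -120.832) = (18.9328, 7.5552)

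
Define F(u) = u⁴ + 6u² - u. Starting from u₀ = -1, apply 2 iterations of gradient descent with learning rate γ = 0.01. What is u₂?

F′(u) = 4u³ + 12u - 1
u₁ = -1 − 0.01·(-17) = -0.83
u₂ = -0.83 − 0.01·(-13.247148) = -0.69752852

-0.69752852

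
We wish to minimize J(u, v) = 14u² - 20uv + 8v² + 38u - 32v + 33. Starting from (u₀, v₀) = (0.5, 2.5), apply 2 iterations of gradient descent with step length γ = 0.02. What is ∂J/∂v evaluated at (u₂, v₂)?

∇J = (28u - 20v + 38, -20u + 16v - 32)
Step 1: at (0.5, 2.5), ∇J = (2, -2) → (0.5, 2.5) − 0.02·(2, -2) = (0.46, 2.54)
Step 2: at (0.46, 2.54), ∇J = (0.08, -0.56) → (0.46, 2.54) − 0.02·(0.08, -0.56) = (0.4584, 2.5512)
∂J/∂v at (0.4584, 2.5512) = -0.3488

-0.3488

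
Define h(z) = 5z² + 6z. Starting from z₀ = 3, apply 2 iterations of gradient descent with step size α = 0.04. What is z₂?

0.696

h′(z) = 10z + 6
Step 1: h′(3) = 36; z₁ = 3 − 0.04·36 = 1.56
Step 2: h′(1.56) = 21.6; z₂ = 1.56 − 0.04·21.6 = 0.696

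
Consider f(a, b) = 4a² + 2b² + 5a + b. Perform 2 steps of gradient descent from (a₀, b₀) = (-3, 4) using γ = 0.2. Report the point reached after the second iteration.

∇f = (8a + 5, 4b + 1)
(a₁, b₁) = (-3, 4) − 0.2·(-19, 17) = (0.8, 0.6)
(a₂, b₂) = (0.8, 0.6) − 0.2·(11.4, 3.4) = (-1.48, -0.08)

(-1.48, -0.08)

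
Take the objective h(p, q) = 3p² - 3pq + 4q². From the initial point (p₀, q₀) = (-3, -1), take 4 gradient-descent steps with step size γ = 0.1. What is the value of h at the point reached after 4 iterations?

0.36352798

∇h = (6p - 3q, -3p + 8q)
Step 1: at (-3, -1), ∇h = (-15, 1) → (-3, -1) − 0.1·(-15, 1) = (-1.5, -1.1)
Step 2: at (-1.5, -1.1), ∇h = (-5.7, -4.3) → (-1.5, -1.1) − 0.1·(-5.7, -4.3) = (-0.93, -0.67)
Step 3: at (-0.93, -0.67), ∇h = (-3.57, -2.57) → (-0.93, -0.67) − 0.1·(-3.57, -2.57) = (-0.573, -0.413)
Step 4: at (-0.573, -0.413), ∇h = (-2.199, -1.585) → (-0.573, -0.413) − 0.1·(-2.199, -1.585) = (-0.3531, -0.2545)
h(-0.3531, -0.2545) = 0.36352798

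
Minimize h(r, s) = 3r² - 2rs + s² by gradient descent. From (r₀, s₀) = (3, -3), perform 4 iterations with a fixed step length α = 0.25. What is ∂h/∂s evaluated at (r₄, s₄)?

∇h = (6r - 2s, -2r + 2s)
(r₁, s₁) = (3, -3) − 0.25·(24, -12) = (-3, 0)
(r₂, s₂) = (-3, 0) − 0.25·(-18, 6) = (1.5, -1.5)
(r₃, s₃) = (1.5, -1.5) − 0.25·(12, -6) = (-1.5, 0)
(r₄, s₄) = (-1.5, 0) − 0.25·(-9, 3) = (0.75, -0.75)
∂h/∂s at (0.75, -0.75) = -3

-3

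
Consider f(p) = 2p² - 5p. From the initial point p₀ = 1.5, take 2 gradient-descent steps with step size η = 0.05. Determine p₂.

1.41

f′(p) = 4p - 5
p₁ = 1.5 − 0.05·1 = 1.45
p₂ = 1.45 − 0.05·0.8 = 1.41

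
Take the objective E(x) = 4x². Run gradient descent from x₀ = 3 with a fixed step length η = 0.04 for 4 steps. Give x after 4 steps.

E′(x) = 8x
x₁ = 3 − 0.04·24 = 2.04
x₂ = 2.04 − 0.04·16.32 = 1.3872
x₃ = 1.3872 − 0.04·11.0976 = 0.943296
x₄ = 0.943296 − 0.04·7.546368 = 0.64144128

0.64144128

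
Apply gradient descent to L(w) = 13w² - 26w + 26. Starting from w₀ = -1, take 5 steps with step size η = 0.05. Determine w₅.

1.00486

L′(w) = 26w - 26
w₁ = -1 − 0.05·(-52) = 1.6
w₂ = 1.6 − 0.05·15.6 = 0.82
w₃ = 0.82 − 0.05·(-4.68) = 1.054
w₄ = 1.054 − 0.05·1.404 = 0.9838
w₅ = 0.9838 − 0.05·(-0.4212) = 1.00486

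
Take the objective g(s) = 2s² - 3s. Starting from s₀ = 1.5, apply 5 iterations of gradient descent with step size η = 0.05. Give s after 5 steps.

g′(s) = 4s - 3
s₁ = 1.5 − 0.05·3 = 1.35
s₂ = 1.35 − 0.05·2.4 = 1.23
s₃ = 1.23 − 0.05·1.92 = 1.134
s₄ = 1.134 − 0.05·1.536 = 1.0572
s₅ = 1.0572 − 0.05·1.2288 = 0.99576

0.99576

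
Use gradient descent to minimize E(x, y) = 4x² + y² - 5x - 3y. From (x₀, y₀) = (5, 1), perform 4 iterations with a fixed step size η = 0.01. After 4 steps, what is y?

1.03881592

∇E = (8x - 5, 2y - 3)
(x₁, y₁) = (5, 1) − 0.01·(35, -1) = (4.65, 1.01)
(x₂, y₂) = (4.65, 1.01) − 0.01·(32.2, -0.98) = (4.328, 1.0198)
(x₃, y₃) = (4.328, 1.0198) − 0.01·(29.624, -0.9604) = (4.03176, 1.029404)
(x₄, y₄) = (4.03176, 1.029404) − 0.01·(27.25408, -0.941192) = (3.7592192, 1.03881592)
y = 1.03881592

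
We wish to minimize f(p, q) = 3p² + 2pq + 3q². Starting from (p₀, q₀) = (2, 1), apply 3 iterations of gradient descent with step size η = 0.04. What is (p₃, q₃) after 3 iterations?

∇f = (6p + 2q, 2p + 6q)
(p₁, q₁) = (2, 1) − 0.04·(14, 10) = (1.44, 0.6)
(p₂, q₂) = (1.44, 0.6) − 0.04·(9.84, 6.48) = (1.0464, 0.3408)
(p₃, q₃) = (1.0464, 0.3408) − 0.04·(6.96, 4.1376) = (0.768, 0.175296)

(0.768, 0.175296)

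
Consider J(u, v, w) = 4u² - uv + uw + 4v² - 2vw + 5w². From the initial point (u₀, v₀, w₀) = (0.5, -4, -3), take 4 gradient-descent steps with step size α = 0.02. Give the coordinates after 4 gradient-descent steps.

∇J = (8u - v + w, -u + 8v - 2w, u - 2v + 10w)
Step 1: at (0.5, -4, -3), ∇J = (5, -26.5, -21.5) → (0.5, -4, -3) − 0.02·(5, -26.5, -21.5) = (0.4, -3.47, -2.57)
Step 2: at (0.4, -3.47, -2.57), ∇J = (4.1, -23.02, -18.36) → (0.4, -3.47, -2.57) − 0.02·(4.1, -23.02, -18.36) = (0.318, -3.0096, -2.2028)
Step 3: at (0.318, -3.0096, -2.2028), ∇J = (3.3508, -19.9892, -15.6908) → (0.318, -3.0096, -2.2028) − 0.02·(3.3508, -19.9892, -15.6908) = (0.250984, -2.609816, -1.888984)
Step 4: at (0.250984, -2.609816, -1.888984), ∇J = (2.728704, -17.351544, -13.419224) → (0.250984, -2.609816, -1.888984) − 0.02·(2.728704, -17.351544, -13.419224) = (0.19640992, -2.26278512, -1.62059952)

(0.19640992, -2.26278512, -1.62059952)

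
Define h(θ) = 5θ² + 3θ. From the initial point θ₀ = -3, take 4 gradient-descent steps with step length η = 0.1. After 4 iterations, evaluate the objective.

h′(θ) = 10θ + 3
θ₁ = -3 − 0.1·(-27) = -0.3
θ₂ = -0.3 − 0.1·0 = -0.3
θ₃ = -0.3 − 0.1·0 = -0.3
θ₄ = -0.3 − 0.1·0 = -0.3
h(-0.3) = -0.45

-0.45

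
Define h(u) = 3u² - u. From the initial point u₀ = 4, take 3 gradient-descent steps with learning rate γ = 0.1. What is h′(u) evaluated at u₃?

h′(u) = 6u - 1
Step 1: h′(4) = 23; u₁ = 4 − 0.1·23 = 1.7
Step 2: h′(1.7) = 9.2; u₂ = 1.7 − 0.1·9.2 = 0.78
Step 3: h′(0.78) = 3.68; u₃ = 0.78 − 0.1·3.68 = 0.412
h′(u) at (0.412) = 1.472

1.472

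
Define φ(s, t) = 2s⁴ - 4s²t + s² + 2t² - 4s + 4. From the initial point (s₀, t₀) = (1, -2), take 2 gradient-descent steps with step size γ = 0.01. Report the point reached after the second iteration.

(0.64912384, -1.780464)

∇φ = (8s³ - 8st + 2s - 4, -4s² + 4t)
Step 1: at (1, -2), ∇φ = (22, -12) → (1, -2) − 0.01·(22, -12) = (0.78, -1.88)
Step 2: at (0.78, -1.88), ∇φ = (13.087616, -9.9536) → (0.78, -1.88) − 0.01·(13.087616, -9.9536) = (0.64912384, -1.780464)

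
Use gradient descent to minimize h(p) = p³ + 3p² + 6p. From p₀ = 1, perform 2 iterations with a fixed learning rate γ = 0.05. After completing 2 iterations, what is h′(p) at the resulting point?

h′(p) = 3p² + 6p + 6
Step 1: h′(1) = 15; p₁ = 1 − 0.05·15 = 0.25
Step 2: h′(0.25) = 7.6875; p₂ = 0.25 − 0.05·7.6875 = -0.134375
h′(p) at (-0.134375) = 5.247919921875

5.247919921875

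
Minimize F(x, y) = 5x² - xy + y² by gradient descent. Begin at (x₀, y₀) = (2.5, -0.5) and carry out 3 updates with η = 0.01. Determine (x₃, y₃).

∇F = (10x - y, -x + 2y)
Step 1: at (2.5, -0.5), ∇F = (25.5, -3.5) → (2.5, -0.5) − 0.01·(25.5, -3.5) = (2.245, -0.465)
Step 2: at (2.245, -0.465), ∇F = (22.915, -3.175) → (2.245, -0.465) − 0.01·(22.915, -3.175) = (2.01585, -0.43325)
Step 3: at (2.01585, -0.43325), ∇F = (20.59175, -2.88235) → (2.01585, -0.43325) − 0.01·(20.59175, -2.88235) = (1.8099325, -0.4044265)

(1.8099325, -0.4044265)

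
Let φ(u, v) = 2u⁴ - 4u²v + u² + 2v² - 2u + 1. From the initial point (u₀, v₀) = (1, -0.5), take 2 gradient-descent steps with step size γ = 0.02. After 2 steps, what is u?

0.65315584

∇φ = (8u³ - 8uv + 2u - 2, -4u² + 4v)
(u₁, v₁) = (1, -0.5) − 0.02·(12, -6) = (0.76, -0.38)
(u₂, v₂) = (0.76, -0.38) − 0.02·(5.342208, -3.8304) = (0.65315584, -0.303392)
u = 0.65315584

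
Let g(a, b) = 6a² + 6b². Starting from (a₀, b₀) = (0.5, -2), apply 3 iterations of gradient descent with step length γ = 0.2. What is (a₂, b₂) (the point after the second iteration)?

∇g = (12a, 12b)
Step 1: at (0.5, -2), ∇g = (6, -24) → (0.5, -2) − 0.2·(6, -24) = (-0.7, 2.8)
Step 2: at (-0.7, 2.8), ∇g = (-8.4, 33.6) → (-0.7, 2.8) − 0.2·(-8.4, 33.6) = (0.98, -3.92)

(0.98, -3.92)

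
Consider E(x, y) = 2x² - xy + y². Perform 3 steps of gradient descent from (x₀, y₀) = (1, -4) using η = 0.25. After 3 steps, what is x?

∇E = (4x - y, -x + 2y)
Step 1: at (1, -4), ∇E = (8, -9) → (1, -4) − 0.25·(8, -9) = (-1, -1.75)
Step 2: at (-1, -1.75), ∇E = (-2.25, -2.5) → (-1, -1.75) − 0.25·(-2.25, -2.5) = (-0.4375, -1.125)
Step 3: at (-0.4375, -1.125), ∇E = (-0.625, -1.8125) → (-0.4375, -1.125) − 0.25·(-0.625, -1.8125) = (-0.28125, -0.671875)
x = -0.28125

-0.28125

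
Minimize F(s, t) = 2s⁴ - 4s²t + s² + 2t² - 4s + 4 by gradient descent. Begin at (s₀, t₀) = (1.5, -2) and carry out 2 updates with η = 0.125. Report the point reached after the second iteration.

(103.515625, 11.34375)

∇F = (8s³ - 8st + 2s - 4, -4s² + 4t)
(s₁, t₁) = (1.5, -2) − 0.125·(50, -17) = (-4.75, 0.125)
(s₂, t₂) = (-4.75, 0.125) − 0.125·(-866.125, -89.75) = (103.515625, 11.34375)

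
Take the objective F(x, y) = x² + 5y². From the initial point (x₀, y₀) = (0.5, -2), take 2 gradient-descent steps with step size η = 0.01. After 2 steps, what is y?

∇F = (2x, 10y)
Step 1: at (0.5, -2), ∇F = (1, -20) → (0.5, -2) − 0.01·(1, -20) = (0.49, -1.8)
Step 2: at (0.49, -1.8), ∇F = (0.98, -18) → (0.49, -1.8) − 0.01·(0.98, -18) = (0.4802, -1.62)
y = -1.62

-1.62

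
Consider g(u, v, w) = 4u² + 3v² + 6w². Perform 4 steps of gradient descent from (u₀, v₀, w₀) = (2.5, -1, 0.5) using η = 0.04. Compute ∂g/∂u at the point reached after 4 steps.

4.2762752

∇g = (8u, 6v, 12w)
(u₁, v₁, w₁) = (2.5, -1, 0.5) − 0.04·(20, -6, 6) = (1.7, -0.76, 0.26)
(u₂, v₂, w₂) = (1.7, -0.76, 0.26) − 0.04·(13.6, -4.56, 3.12) = (1.156, -0.5776, 0.1352)
(u₃, v₃, w₃) = (1.156, -0.5776, 0.1352) − 0.04·(9.248, -3.4656, 1.6224) = (0.78608, -0.438976, 0.070304)
(u₄, v₄, w₄) = (0.78608, -0.438976, 0.070304) − 0.04·(6.28864, -2.633856, 0.843648) = (0.5345344, -0.33362176, 0.03655808)
∂g/∂u at (0.5345344, -0.33362176, 0.03655808) = 4.2762752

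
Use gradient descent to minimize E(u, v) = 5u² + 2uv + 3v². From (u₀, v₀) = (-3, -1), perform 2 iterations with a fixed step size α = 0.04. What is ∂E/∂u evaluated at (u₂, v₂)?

∇E = (10u + 2v, 2u + 6v)
(u₁, v₁) = (-3, -1) − 0.04·(-32, -12) = (-1.72, -0.52)
(u₂, v₂) = (-1.72, -0.52) − 0.04·(-18.24, -6.56) = (-0.9904, -0.2576)
∂E/∂u at (-0.9904, -0.2576) = -10.4192

-10.4192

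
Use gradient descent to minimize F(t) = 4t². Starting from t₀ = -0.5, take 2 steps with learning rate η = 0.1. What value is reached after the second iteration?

-0.02

F′(t) = 8t
Step 1: F′(-0.5) = -4; t₁ = -0.5 − 0.1·(-4) = -0.1
Step 2: F′(-0.1) = -0.8; t₂ = -0.1 − 0.1·(-0.8) = -0.02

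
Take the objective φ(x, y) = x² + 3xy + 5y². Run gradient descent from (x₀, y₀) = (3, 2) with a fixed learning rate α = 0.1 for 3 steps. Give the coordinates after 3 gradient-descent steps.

(1.53, -0.513)

∇φ = (2x + 3y, 3x + 10y)
(x₁, y₁) = (3, 2) − 0.1·(12, 29) = (1.8, -0.9)
(x₂, y₂) = (1.8, -0.9) − 0.1·(0.9, -3.6) = (1.71, -0.54)
(x₃, y₃) = (1.71, -0.54) − 0.1·(1.8, -0.27) = (1.53, -0.513)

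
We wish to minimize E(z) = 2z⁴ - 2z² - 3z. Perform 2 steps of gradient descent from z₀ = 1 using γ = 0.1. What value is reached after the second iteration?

E′(z) = 8z³ - 4z - 3
Step 1: E′(1) = 1; z₁ = 1 − 0.1·1 = 0.9
Step 2: E′(0.9) = -0.768; z₂ = 0.9 − 0.1·(-0.768) = 0.9768

0.9768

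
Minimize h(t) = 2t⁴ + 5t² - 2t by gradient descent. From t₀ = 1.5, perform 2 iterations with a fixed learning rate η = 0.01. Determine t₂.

0.90352

h′(t) = 8t³ + 10t - 2
t₁ = 1.5 − 0.01·40 = 1.1
t₂ = 1.1 − 0.01·19.648 = 0.90352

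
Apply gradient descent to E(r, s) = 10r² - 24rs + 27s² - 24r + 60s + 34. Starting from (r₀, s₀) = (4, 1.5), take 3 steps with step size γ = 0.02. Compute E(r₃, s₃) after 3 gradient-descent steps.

∇E = (20r - 24s - 24, -24r + 54s + 60)
(r₁, s₁) = (4, 1.5) − 0.02·(20, 45) = (3.6, 0.6)
(r₂, s₂) = (3.6, 0.6) − 0.02·(33.6, 6) = (2.928, 0.48)
(r₃, s₃) = (2.928, 0.48) − 0.02·(23.04, 15.648) = (2.4672, 0.16704)
E(2.4672, 0.16704) = 36.5428160512

36.5428160512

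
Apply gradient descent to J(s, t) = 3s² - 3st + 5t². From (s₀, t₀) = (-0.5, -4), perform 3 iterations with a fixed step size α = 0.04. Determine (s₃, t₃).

∇J = (6s - 3t, -3s + 10t)
Step 1: at (-0.5, -4), ∇J = (9, -38.5) → (-0.5, -4) − 0.04·(9, -38.5) = (-0.86, -2.46)
Step 2: at (-0.86, -2.46), ∇J = (2.22, -22.02) → (-0.86, -2.46) − 0.04·(2.22, -22.02) = (-0.9488, -1.5792)
Step 3: at (-0.9488, -1.5792), ∇J = (-0.9552, -12.9456) → (-0.9488, -1.5792) − 0.04·(-0.9552, -12.9456) = (-0.910592, -1.061376)

(-0.910592, -1.061376)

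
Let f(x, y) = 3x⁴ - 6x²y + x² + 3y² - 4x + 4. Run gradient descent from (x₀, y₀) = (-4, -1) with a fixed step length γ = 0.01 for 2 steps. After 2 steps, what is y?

1.117904

∇f = (12x³ - 12xy + 2x - 4, -6x² + 6y)
Step 1: at (-4, -1), ∇f = (-828, -102) → (-4, -1) − 0.01·(-828, -102) = (4.28, 0.02)
Step 2: at (4.28, 0.02), ∇f = (944.365824, -109.7904) → (4.28, 0.02) − 0.01·(944.365824, -109.7904) = (-5.16365824, 1.117904)
y = 1.117904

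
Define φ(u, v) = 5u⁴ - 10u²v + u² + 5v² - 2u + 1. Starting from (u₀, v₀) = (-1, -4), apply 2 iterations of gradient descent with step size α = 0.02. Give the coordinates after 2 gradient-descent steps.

(-0.7230848, -2.16672)

∇φ = (20u³ - 20uv + 2u - 2, -10u² + 10v)
Step 1: at (-1, -4), ∇φ = (-104, -50) → (-1, -4) − 0.02·(-104, -50) = (1.08, -3)
Step 2: at (1.08, -3), ∇φ = (90.15424, -41.664) → (1.08, -3) − 0.02·(90.15424, -41.664) = (-0.7230848, -2.16672)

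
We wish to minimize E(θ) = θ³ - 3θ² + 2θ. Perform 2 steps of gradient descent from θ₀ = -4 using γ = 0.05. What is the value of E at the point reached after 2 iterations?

E′(θ) = 3θ² - 6θ + 2
θ₁ = -4 − 0.05·74 = -7.7
θ₂ = -7.7 − 0.05·226.07 = -19.0035
E(-19.0035) = -7984.197235042875

-7984.197235042875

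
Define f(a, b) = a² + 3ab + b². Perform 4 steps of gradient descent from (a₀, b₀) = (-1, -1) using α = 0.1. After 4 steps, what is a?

∇f = (2a + 3b, 3a + 2b)
(a₁, b₁) = (-1, -1) − 0.1·(-5, -5) = (-0.5, -0.5)
(a₂, b₂) = (-0.5, -0.5) − 0.1·(-2.5, -2.5) = (-0.25, -0.25)
(a₃, b₃) = (-0.25, -0.25) − 0.1·(-1.25, -1.25) = (-0.125, -0.125)
(a₄, b₄) = (-0.125, -0.125) − 0.1·(-0.625, -0.625) = (-0.0625, -0.0625)
a = -0.0625

-0.0625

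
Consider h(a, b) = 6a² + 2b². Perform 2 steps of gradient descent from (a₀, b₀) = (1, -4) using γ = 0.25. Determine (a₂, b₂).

(4, 0)

∇h = (12a, 4b)
Step 1: at (1, -4), ∇h = (12, -16) → (1, -4) − 0.25·(12, -16) = (-2, 0)
Step 2: at (-2, 0), ∇h = (-24, 0) → (-2, 0) − 0.25·(-24, 0) = (4, 0)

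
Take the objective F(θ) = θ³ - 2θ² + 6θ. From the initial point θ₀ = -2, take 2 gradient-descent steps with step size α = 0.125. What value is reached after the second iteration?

-18.9609375

F′(θ) = 3θ² - 4θ + 6
θ₁ = -2 − 0.125·26 = -5.25
θ₂ = -5.25 − 0.125·109.6875 = -18.9609375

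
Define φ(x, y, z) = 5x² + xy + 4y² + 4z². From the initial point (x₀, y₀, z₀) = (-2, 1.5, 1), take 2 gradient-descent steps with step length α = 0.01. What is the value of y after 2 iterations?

∇φ = (10x + y, x + 8y, 8z)
Step 1: at (-2, 1.5, 1), ∇φ = (-18.5, 10, 8) → (-2, 1.5, 1) − 0.01·(-18.5, 10, 8) = (-1.815, 1.4, 0.92)
Step 2: at (-1.815, 1.4, 0.92), ∇φ = (-16.75, 9.385, 7.36) → (-1.815, 1.4, 0.92) − 0.01·(-16.75, 9.385, 7.36) = (-1.6475, 1.30615, 0.8464)
y = 1.30615

1.30615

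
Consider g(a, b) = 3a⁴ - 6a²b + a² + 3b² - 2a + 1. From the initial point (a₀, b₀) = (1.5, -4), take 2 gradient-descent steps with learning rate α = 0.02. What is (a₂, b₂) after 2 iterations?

(0.01096792, -2.788852)

∇g = (12a³ - 12ab + 2a - 2, -6a² + 6b)
Step 1: at (1.5, -4), ∇g = (113.5, -37.5) → (1.5, -4) − 0.02·(113.5, -37.5) = (-0.77, -3.25)
Step 2: at (-0.77, -3.25), ∇g = (-39.048396, -23.0574) → (-0.77, -3.25) − 0.02·(-39.048396, -23.0574) = (0.01096792, -2.788852)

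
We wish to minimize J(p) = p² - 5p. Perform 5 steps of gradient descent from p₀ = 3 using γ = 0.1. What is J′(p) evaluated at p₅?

J′(p) = 2p - 5
Step 1: J′(3) = 1; p₁ = 3 − 0.1·1 = 2.9
Step 2: J′(2.9) = 0.8; p₂ = 2.9 − 0.1·0.8 = 2.82
Step 3: J′(2.82) = 0.64; p₃ = 2.82 − 0.1·0.64 = 2.756
Step 4: J′(2.756) = 0.512; p₄ = 2.756 − 0.1·0.512 = 2.7048
Step 5: J′(2.7048) = 0.4096; p₅ = 2.7048 − 0.1·0.4096 = 2.66384
J′(p) at (2.66384) = 0.32768

0.32768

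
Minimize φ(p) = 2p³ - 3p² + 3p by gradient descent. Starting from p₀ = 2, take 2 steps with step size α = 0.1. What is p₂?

φ′(p) = 6p² - 6p + 3
p₁ = 2 − 0.1·15 = 0.5
p₂ = 0.5 − 0.1·1.5 = 0.35

0.35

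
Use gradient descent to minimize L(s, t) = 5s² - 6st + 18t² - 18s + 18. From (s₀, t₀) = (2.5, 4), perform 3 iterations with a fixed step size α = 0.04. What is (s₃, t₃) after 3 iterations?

∇L = (10s - 6t - 18, -6s + 36t)
(s₁, t₁) = (2.5, 4) − 0.04·(-17, 129) = (3.18, -1.16)
(s₂, t₂) = (3.18, -1.16) − 0.04·(20.76, -60.84) = (2.3496, 1.2736)
(s₃, t₃) = (2.3496, 1.2736) − 0.04·(-2.1456, 31.752) = (2.435424, 0.00352)

(2.435424, 0.00352)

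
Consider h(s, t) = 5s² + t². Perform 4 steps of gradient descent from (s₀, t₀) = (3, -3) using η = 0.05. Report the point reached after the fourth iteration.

(0.1875, -1.9683)

∇h = (10s, 2t)
(s₁, t₁) = (3, -3) − 0.05·(30, -6) = (1.5, -2.7)
(s₂, t₂) = (1.5, -2.7) − 0.05·(15, -5.4) = (0.75, -2.43)
(s₃, t₃) = (0.75, -2.43) − 0.05·(7.5, -4.86) = (0.375, -2.187)
(s₄, t₄) = (0.375, -2.187) − 0.05·(3.75, -4.374) = (0.1875, -1.9683)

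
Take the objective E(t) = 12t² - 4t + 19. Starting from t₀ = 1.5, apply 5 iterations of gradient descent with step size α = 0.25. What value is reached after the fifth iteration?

E′(t) = 24t - 4
Step 1: E′(1.5) = 32; t₁ = 1.5 − 0.25·32 = -6.5
Step 2: E′(-6.5) = -160; t₂ = -6.5 − 0.25·(-160) = 33.5
Step 3: E′(33.5) = 800; t₃ = 33.5 − 0.25·800 = -166.5
Step 4: E′(-166.5) = -4000; t₄ = -166.5 − 0.25·(-4000) = 833.5
Step 5: E′(833.5) = 20000; t₅ = 833.5 − 0.25·20000 = -4166.5

-4166.5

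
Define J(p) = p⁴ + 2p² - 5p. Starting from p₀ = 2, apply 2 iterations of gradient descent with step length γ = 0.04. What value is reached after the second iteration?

0.66944

J′(p) = 4p³ + 4p - 5
Step 1: J′(2) = 35; p₁ = 2 − 0.04·35 = 0.6
Step 2: J′(0.6) = -1.736; p₂ = 0.6 − 0.04·(-1.736) = 0.66944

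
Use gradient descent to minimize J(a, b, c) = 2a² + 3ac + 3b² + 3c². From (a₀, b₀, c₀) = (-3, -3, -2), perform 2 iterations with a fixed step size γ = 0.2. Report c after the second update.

∇J = (4a + 3c, 6b, 3a + 6c)
(a₁, b₁, c₁) = (-3, -3, -2) − 0.2·(-18, -18, -21) = (0.6, 0.6, 2.2)
(a₂, b₂, c₂) = (0.6, 0.6, 2.2) − 0.2·(9, 3.6, 15) = (-1.2, -0.12, -0.8)
c = -0.8

-0.8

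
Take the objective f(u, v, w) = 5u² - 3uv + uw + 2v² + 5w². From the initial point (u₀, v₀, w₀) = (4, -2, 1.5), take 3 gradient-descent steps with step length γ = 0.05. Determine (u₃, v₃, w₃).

(0.224375, -0.34975, 0.065125)

∇f = (10u - 3v + w, -3u + 4v, u + 10w)
(u₁, v₁, w₁) = (4, -2, 1.5) − 0.05·(47.5, -20, 19) = (1.625, -1, 0.55)
(u₂, v₂, w₂) = (1.625, -1, 0.55) − 0.05·(19.8, -8.875, 7.125) = (0.635, -0.55625, 0.19375)
(u₃, v₃, w₃) = (0.635, -0.55625, 0.19375) − 0.05·(8.2125, -4.13, 2.5725) = (0.224375, -0.34975, 0.065125)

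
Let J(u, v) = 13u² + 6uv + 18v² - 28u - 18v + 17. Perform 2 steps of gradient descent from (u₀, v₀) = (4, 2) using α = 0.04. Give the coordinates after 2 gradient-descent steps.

(1.3696, 1.0976)

∇J = (26u + 6v - 28, 6u + 36v - 18)
Step 1: at (4, 2), ∇J = (88, 78) → (4, 2) − 0.04·(88, 78) = (0.48, -1.12)
Step 2: at (0.48, -1.12), ∇J = (-22.24, -55.44) → (0.48, -1.12) − 0.04·(-22.24, -55.44) = (1.3696, 1.0976)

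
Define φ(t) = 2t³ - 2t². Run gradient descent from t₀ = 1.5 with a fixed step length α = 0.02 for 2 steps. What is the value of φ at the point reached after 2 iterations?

φ′(t) = 6t² - 4t
Step 1: φ′(1.5) = 7.5; t₁ = 1.5 − 0.02·7.5 = 1.35
Step 2: φ′(1.35) = 5.535; t₂ = 1.35 − 0.02·5.535 = 1.2393
φ(1.2393) = 0.735064744914

0.735064744914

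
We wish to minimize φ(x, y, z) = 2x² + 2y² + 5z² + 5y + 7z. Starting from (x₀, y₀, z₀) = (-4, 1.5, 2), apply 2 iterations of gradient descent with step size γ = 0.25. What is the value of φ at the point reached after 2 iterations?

∇φ = (4x, 4y + 5, 10z + 7)
(x₁, y₁, z₁) = (-4, 1.5, 2) − 0.25·(-16, 11, 27) = (0, -1.25, -4.75)
(x₂, y₂, z₂) = (0, -1.25, -4.75) − 0.25·(0, 0, -40.5) = (0, -1.25, 5.375)
φ(0, -1.25, 5.375) = 178.953125

178.953125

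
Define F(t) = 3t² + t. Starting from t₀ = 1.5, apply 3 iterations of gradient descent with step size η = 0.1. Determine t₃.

-0.06

F′(t) = 6t + 1
t₁ = 1.5 − 0.1·10 = 0.5
t₂ = 0.5 − 0.1·4 = 0.1
t₃ = 0.1 − 0.1·1.6 = -0.06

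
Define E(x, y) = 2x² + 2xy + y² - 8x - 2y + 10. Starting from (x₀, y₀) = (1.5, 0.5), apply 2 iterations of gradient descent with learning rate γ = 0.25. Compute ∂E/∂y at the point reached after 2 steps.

1.25

∇E = (4x + 2y - 8, 2x + 2y - 2)
Step 1: at (1.5, 0.5), ∇E = (-1, 2) → (1.5, 0.5) − 0.25·(-1, 2) = (1.75, 0)
Step 2: at (1.75, 0), ∇E = (-1, 1.5) → (1.75, 0) − 0.25·(-1, 1.5) = (2, -0.375)
∂E/∂y at (2, -0.375) = 1.25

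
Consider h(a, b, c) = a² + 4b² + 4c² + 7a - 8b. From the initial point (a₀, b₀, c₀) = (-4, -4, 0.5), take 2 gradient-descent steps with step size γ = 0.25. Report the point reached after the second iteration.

(-3.625, -4, 0.5)

∇h = (2a + 7, 8b - 8, 8c)
(a₁, b₁, c₁) = (-4, -4, 0.5) − 0.25·(-1, -40, 4) = (-3.75, 6, -0.5)
(a₂, b₂, c₂) = (-3.75, 6, -0.5) − 0.25·(-0.5, 40, -4) = (-3.625, -4, 0.5)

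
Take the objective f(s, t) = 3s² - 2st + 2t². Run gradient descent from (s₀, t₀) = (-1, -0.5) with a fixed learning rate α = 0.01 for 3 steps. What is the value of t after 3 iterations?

∇f = (6s - 2t, -2s + 4t)
Step 1: at (-1, -0.5), ∇f = (-5, 0) → (-1, -0.5) − 0.01·(-5, 0) = (-0.95, -0.5)
Step 2: at (-0.95, -0.5), ∇f = (-4.7, -0.1) → (-0.95, -0.5) − 0.01·(-4.7, -0.1) = (-0.903, -0.499)
Step 3: at (-0.903, -0.499), ∇f = (-4.42, -0.19) → (-0.903, -0.499) − 0.01·(-4.42, -0.19) = (-0.8588, -0.4971)
t = -0.4971

-0.4971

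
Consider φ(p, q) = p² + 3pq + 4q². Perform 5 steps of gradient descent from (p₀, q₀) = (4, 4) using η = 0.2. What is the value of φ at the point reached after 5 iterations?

∇φ = (2p + 3q, 3p + 8q)
Step 1: at (4, 4), ∇φ = (20, 44) → (4, 4) − 0.2·(20, 44) = (0, -4.8)
Step 2: at (0, -4.8), ∇φ = (-14.4, -38.4) → (0, -4.8) − 0.2·(-14.4, -38.4) = (2.88, 2.88)
Step 3: at (2.88, 2.88), ∇φ = (14.4, 31.68) → (2.88, 2.88) − 0.2·(14.4, 31.68) = (0, -3.456)
Step 4: at (0, -3.456), ∇φ = (-10.368, -27.648) → (0, -3.456) − 0.2·(-10.368, -27.648) = (2.0736, 2.0736)
Step 5: at (2.0736, 2.0736), ∇φ = (10.368, 22.8096) → (2.0736, 2.0736) − 0.2·(10.368, 22.8096) = (0, -2.48832)
φ(0, -2.48832) = 24.7669456896

24.7669456896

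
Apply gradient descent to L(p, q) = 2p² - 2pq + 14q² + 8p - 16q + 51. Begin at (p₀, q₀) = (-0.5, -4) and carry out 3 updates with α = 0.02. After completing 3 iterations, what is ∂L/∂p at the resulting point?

3.604992

∇L = (4p - 2q + 8, -2p + 28q - 16)
(p₁, q₁) = (-0.5, -4) − 0.02·(14, -127) = (-0.78, -1.46)
(p₂, q₂) = (-0.78, -1.46) − 0.02·(7.8, -55.32) = (-0.936, -0.3536)
(p₃, q₃) = (-0.936, -0.3536) − 0.02·(4.9632, -24.0288) = (-1.035264, 0.126976)
∂L/∂p at (-1.035264, 0.126976) = 3.604992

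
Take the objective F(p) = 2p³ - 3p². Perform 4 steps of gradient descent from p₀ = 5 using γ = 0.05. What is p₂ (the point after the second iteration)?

-1.6

F′(p) = 6p² - 6p
Step 1: F′(5) = 120; p₁ = 5 − 0.05·120 = -1
Step 2: F′(-1) = 12; p₂ = -1 − 0.05·12 = -1.6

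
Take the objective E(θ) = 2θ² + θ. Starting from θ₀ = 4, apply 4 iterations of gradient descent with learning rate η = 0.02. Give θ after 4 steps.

2.79467008

E′(θ) = 4θ + 1
θ₁ = 4 − 0.02·17 = 3.66
θ₂ = 3.66 − 0.02·15.64 = 3.3472
θ₃ = 3.3472 − 0.02·14.3888 = 3.059424
θ₄ = 3.059424 − 0.02·13.237696 = 2.79467008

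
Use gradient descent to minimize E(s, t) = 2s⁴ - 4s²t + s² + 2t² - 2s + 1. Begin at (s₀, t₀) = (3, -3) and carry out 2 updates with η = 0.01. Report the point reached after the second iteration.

∇E = (8s³ - 8st + 2s - 2, -4s² + 4t)
Step 1: at (3, -3), ∇E = (292, -48) → (3, -3) − 0.01·(292, -48) = (0.08, -2.52)
Step 2: at (0.08, -2.52), ∇E = (-0.223104, -10.1056) → (0.08, -2.52) − 0.01·(-0.223104, -10.1056) = (0.08223104, -2.418944)

(0.08223104, -2.418944)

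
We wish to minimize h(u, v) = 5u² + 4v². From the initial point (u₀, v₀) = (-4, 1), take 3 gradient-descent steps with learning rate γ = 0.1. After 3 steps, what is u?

∇h = (10u, 8v)
Step 1: at (-4, 1), ∇h = (-40, 8) → (-4, 1) − 0.1·(-40, 8) = (0, 0.2)
Step 2: at (0, 0.2), ∇h = (0, 1.6) → (0, 0.2) − 0.1·(0, 1.6) = (0, 0.04)
Step 3: at (0, 0.04), ∇h = (0, 0.32) → (0, 0.04) − 0.1·(0, 0.32) = (0, 0.008)
u = 0

0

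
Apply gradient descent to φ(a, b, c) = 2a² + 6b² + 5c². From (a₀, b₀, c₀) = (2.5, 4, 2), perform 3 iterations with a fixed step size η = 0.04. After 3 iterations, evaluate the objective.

∇φ = (4a, 12b, 10c)
(a₁, b₁, c₁) = (2.5, 4, 2) − 0.04·(10, 48, 20) = (2.1, 2.08, 1.2)
(a₂, b₂, c₂) = (2.1, 2.08, 1.2) − 0.04·(8.4, 24.96, 12) = (1.764, 1.0816, 0.72)
(a₃, b₃, c₃) = (1.764, 1.0816, 0.72) − 0.04·(7.056, 12.9792, 7.2) = (1.48176, 0.562432, 0.432)
φ(1.48176, 0.562432, 0.432) = 7.222323922944

7.222323922944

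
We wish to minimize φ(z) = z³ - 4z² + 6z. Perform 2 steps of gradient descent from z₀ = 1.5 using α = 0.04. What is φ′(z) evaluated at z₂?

φ′(z) = 3z² - 8z + 6
z₁ = 1.5 − 0.04·0.75 = 1.47
z₂ = 1.47 − 0.04·0.7227 = 1.441092
φ′(z) at (1.441092) = 0.701502457392

0.701502457392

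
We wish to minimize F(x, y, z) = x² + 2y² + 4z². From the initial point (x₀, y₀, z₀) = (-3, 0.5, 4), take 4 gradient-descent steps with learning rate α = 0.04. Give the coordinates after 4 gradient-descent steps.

(-2.14917888, 0.24893568, 0.85525504)

∇F = (2x, 4y, 8z)
(x₁, y₁, z₁) = (-3, 0.5, 4) − 0.04·(-6, 2, 32) = (-2.76, 0.42, 2.72)
(x₂, y₂, z₂) = (-2.76, 0.42, 2.72) − 0.04·(-5.52, 1.68, 21.76) = (-2.5392, 0.3528, 1.8496)
(x₃, y₃, z₃) = (-2.5392, 0.3528, 1.8496) − 0.04·(-5.0784, 1.4112, 14.7968) = (-2.336064, 0.296352, 1.257728)
(x₄, y₄, z₄) = (-2.336064, 0.296352, 1.257728) − 0.04·(-4.672128, 1.185408, 10.061824) = (-2.14917888, 0.24893568, 0.85525504)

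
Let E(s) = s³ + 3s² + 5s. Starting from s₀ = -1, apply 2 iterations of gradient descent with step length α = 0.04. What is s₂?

E′(s) = 3s² + 6s + 5
Step 1: E′(-1) = 2; s₁ = -1 − 0.04·2 = -1.08
Step 2: E′(-1.08) = 2.0192; s₂ = -1.08 − 0.04·2.0192 = -1.160768

-1.160768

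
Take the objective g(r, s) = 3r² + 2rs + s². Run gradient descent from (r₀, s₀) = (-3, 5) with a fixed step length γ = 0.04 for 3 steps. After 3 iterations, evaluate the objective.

14.980474167296

∇g = (6r + 2s, 2r + 2s)
Step 1: at (-3, 5), ∇g = (-8, 4) → (-3, 5) − 0.04·(-8, 4) = (-2.68, 4.84)
Step 2: at (-2.68, 4.84), ∇g = (-6.4, 4.32) → (-2.68, 4.84) − 0.04·(-6.4, 4.32) = (-2.424, 4.6672)
Step 3: at (-2.424, 4.6672), ∇g = (-5.2096, 4.4864) → (-2.424, 4.6672) − 0.04·(-5.2096, 4.4864) = (-2.215616, 4.487744)
g(-2.215616, 4.487744) = 14.980474167296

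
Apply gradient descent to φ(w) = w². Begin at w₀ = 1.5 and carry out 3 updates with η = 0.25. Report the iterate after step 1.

φ′(w) = 2w
Step 1: φ′(1.5) = 3; w₁ = 1.5 − 0.25·3 = 0.75

0.75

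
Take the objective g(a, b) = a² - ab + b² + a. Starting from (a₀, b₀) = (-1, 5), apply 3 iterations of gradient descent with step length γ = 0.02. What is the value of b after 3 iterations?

4.372968

∇g = (2a - b + 1, -a + 2b)
(a₁, b₁) = (-1, 5) − 0.02·(-6, 11) = (-0.88, 4.78)
(a₂, b₂) = (-0.88, 4.78) − 0.02·(-5.54, 10.44) = (-0.7692, 4.5712)
(a₃, b₃) = (-0.7692, 4.5712) − 0.02·(-5.1096, 9.9116) = (-0.667008, 4.372968)
b = 4.372968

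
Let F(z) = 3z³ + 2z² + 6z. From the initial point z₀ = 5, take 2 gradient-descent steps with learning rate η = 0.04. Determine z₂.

-13.618176

F′(z) = 9z² + 4z + 6
z₁ = 5 − 0.04·251 = -5.04
z₂ = -5.04 − 0.04·214.4544 = -13.618176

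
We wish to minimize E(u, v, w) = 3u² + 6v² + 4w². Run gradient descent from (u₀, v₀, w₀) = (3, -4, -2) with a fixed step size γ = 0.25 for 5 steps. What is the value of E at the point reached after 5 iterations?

98320.0263671875

∇E = (6u, 12v, 8w)
Step 1: at (3, -4, -2), ∇E = (18, -48, -16) → (3, -4, -2) − 0.25·(18, -48, -16) = (-1.5, 8, 2)
Step 2: at (-1.5, 8, 2), ∇E = (-9, 96, 16) → (-1.5, 8, 2) − 0.25·(-9, 96, 16) = (0.75, -16, -2)
Step 3: at (0.75, -16, -2), ∇E = (4.5, -192, -16) → (0.75, -16, -2) − 0.25·(4.5, -192, -16) = (-0.375, 32, 2)
Step 4: at (-0.375, 32, 2), ∇E = (-2.25, 384, 16) → (-0.375, 32, 2) − 0.25·(-2.25, 384, 16) = (0.1875, -64, -2)
Step 5: at (0.1875, -64, -2), ∇E = (1.125, -768, -16) → (0.1875, -64, -2) − 0.25·(1.125, -768, -16) = (-0.09375, 128, 2)
E(-0.09375, 128, 2) = 98320.0263671875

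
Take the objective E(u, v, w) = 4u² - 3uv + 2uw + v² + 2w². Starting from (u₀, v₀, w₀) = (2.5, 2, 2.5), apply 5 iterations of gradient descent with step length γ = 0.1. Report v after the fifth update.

1.524235

∇E = (8u - 3v + 2w, -3u + 2v, 2u + 4w)
(u₁, v₁, w₁) = (2.5, 2, 2.5) − 0.1·(19, -3.5, 15) = (0.6, 2.35, 1)
(u₂, v₂, w₂) = (0.6, 2.35, 1) − 0.1·(-0.25, 2.9, 5.2) = (0.625, 2.06, 0.48)
(u₃, v₃, w₃) = (0.625, 2.06, 0.48) − 0.1·(-0.22, 2.245, 3.17) = (0.647, 1.8355, 0.163)
(u₄, v₄, w₄) = (0.647, 1.8355, 0.163) − 0.1·(-0.0045, 1.73, 1.946) = (0.64745, 1.6625, -0.0316)
(u₅, v₅, w₅) = (0.64745, 1.6625, -0.0316) − 0.1·(0.1289, 1.38265, 1.1685) = (0.63456, 1.524235, -0.14845)
v = 1.524235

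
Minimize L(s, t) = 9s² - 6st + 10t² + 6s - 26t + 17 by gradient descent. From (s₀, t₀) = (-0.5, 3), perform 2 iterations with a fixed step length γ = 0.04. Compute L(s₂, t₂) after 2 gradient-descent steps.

0.1315616

∇L = (18s - 6t + 6, -6s + 20t - 26)
Step 1: at (-0.5, 3), ∇L = (-21, 37) → (-0.5, 3) − 0.04·(-21, 37) = (0.34, 1.52)
Step 2: at (0.34, 1.52), ∇L = (3, 2.36) → (0.34, 1.52) − 0.04·(3, 2.36) = (0.22, 1.4256)
L(0.22, 1.4256) = 0.1315616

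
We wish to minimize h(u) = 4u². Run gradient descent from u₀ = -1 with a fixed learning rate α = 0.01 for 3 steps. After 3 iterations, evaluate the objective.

2.425420005376

h′(u) = 8u
Step 1: h′(-1) = -8; u₁ = -1 − 0.01·(-8) = -0.92
Step 2: h′(-0.92) = -7.36; u₂ = -0.92 − 0.01·(-7.36) = -0.8464
Step 3: h′(-0.8464) = -6.7712; u₃ = -0.8464 − 0.01·(-6.7712) = -0.778688
h(-0.778688) = 2.425420005376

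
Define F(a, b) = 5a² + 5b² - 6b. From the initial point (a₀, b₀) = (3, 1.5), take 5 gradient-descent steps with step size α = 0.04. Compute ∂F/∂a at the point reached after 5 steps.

2.3328

∇F = (10a, 10b - 6)
Step 1: at (3, 1.5), ∇F = (30, 9) → (3, 1.5) − 0.04·(30, 9) = (1.8, 1.14)
Step 2: at (1.8, 1.14), ∇F = (18, 5.4) → (1.8, 1.14) − 0.04·(18, 5.4) = (1.08, 0.924)
Step 3: at (1.08, 0.924), ∇F = (10.8, 3.24) → (1.08, 0.924) − 0.04·(10.8, 3.24) = (0.648, 0.7944)
Step 4: at (0.648, 0.7944), ∇F = (6.48, 1.944) → (0.648, 0.7944) − 0.04·(6.48, 1.944) = (0.3888, 0.71664)
Step 5: at (0.3888, 0.71664), ∇F = (3.888, 1.1664) → (0.3888, 0.71664) − 0.04·(3.888, 1.1664) = (0.23328, 0.669984)
∂F/∂a at (0.23328, 0.669984) = 2.3328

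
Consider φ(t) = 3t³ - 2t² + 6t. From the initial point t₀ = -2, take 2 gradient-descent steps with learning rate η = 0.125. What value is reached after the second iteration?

φ′(t) = 9t² - 4t + 6
Step 1: φ′(-2) = 50; t₁ = -2 − 0.125·50 = -8.25
Step 2: φ′(-8.25) = 651.5625; t₂ = -8.25 − 0.125·651.5625 = -89.6953125

-89.6953125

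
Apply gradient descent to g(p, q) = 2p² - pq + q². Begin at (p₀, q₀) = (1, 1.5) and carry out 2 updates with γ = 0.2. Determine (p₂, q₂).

(0.32, 0.76)

∇g = (4p - q, -p + 2q)
(p₁, q₁) = (1, 1.5) − 0.2·(2.5, 2) = (0.5, 1.1)
(p₂, q₂) = (0.5, 1.1) − 0.2·(0.9, 1.7) = (0.32, 0.76)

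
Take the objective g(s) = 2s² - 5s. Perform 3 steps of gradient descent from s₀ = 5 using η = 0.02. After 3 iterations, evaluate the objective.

g′(s) = 4s - 5
s₁ = 5 − 0.02·15 = 4.7
s₂ = 4.7 − 0.02·13.8 = 4.424
s₃ = 4.424 − 0.02·12.696 = 4.17008
g(4.17008) = 13.9287344128

13.9287344128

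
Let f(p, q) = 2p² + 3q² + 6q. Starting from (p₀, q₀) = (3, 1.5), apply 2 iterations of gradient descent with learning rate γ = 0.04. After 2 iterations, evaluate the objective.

∇f = (4p, 6q + 6)
(p₁, q₁) = (3, 1.5) − 0.04·(12, 15) = (2.52, 0.9)
(p₂, q₂) = (2.52, 0.9) − 0.04·(10.08, 11.4) = (2.1168, 0.444)
f(2.1168, 0.444) = 12.21709248

12.21709248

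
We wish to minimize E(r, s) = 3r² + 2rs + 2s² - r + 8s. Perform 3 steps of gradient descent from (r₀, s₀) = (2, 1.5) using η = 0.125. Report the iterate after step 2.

∇E = (6r + 2s - 1, 2r + 4s + 8)
Step 1: at (2, 1.5), ∇E = (14, 18) → (2, 1.5) − 0.125·(14, 18) = (0.25, -0.75)
Step 2: at (0.25, -0.75), ∇E = (-1, 5.5) → (0.25, -0.75) − 0.125·(-1, 5.5) = (0.375, -1.4375)

(0.375, -1.4375)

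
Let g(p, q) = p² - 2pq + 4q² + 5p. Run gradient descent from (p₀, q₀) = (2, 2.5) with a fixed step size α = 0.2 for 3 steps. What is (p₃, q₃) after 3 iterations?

(-0.976, -0.764)

∇g = (2p - 2q + 5, -2p + 8q)
(p₁, q₁) = (2, 2.5) − 0.2·(4, 16) = (1.2, -0.7)
(p₂, q₂) = (1.2, -0.7) − 0.2·(8.8, -8) = (-0.56, 0.9)
(p₃, q₃) = (-0.56, 0.9) − 0.2·(2.08, 8.32) = (-0.976, -0.764)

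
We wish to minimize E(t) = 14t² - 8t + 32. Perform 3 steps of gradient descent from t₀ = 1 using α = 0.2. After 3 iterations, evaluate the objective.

67704.4064

E′(t) = 28t - 8
t₁ = 1 − 0.2·20 = -3
t₂ = -3 − 0.2·(-92) = 15.4
t₃ = 15.4 − 0.2·423.2 = -69.24
E(-69.24) = 67704.4064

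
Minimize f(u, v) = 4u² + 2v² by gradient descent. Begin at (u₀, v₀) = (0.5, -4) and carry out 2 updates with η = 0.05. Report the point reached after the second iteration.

∇f = (8u, 4v)
Step 1: at (0.5, -4), ∇f = (4, -16) → (0.5, -4) − 0.05·(4, -16) = (0.3, -3.2)
Step 2: at (0.3, -3.2), ∇f = (2.4, -12.8) → (0.3, -3.2) − 0.05·(2.4, -12.8) = (0.18, -2.56)

(0.18, -2.56)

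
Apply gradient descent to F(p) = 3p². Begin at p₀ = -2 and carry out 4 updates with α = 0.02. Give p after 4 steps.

F′(p) = 6p
p₁ = -2 − 0.02·(-12) = -1.76
p₂ = -1.76 − 0.02·(-10.56) = -1.5488
p₃ = -1.5488 − 0.02·(-9.2928) = -1.362944
p₄ = -1.362944 − 0.02·(-8.177664) = -1.19939072

-1.19939072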